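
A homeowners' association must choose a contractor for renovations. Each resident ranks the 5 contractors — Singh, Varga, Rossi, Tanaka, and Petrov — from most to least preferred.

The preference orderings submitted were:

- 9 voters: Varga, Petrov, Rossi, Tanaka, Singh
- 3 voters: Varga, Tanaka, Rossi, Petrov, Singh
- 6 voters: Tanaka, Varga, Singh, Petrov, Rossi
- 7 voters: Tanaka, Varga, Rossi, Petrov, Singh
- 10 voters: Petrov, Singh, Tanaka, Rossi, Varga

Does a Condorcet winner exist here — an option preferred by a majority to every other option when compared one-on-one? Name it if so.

Head-to-head results (35 voters total):
Singh vs Varga: Varga wins 25–10.
Singh vs Rossi: Rossi wins 19–16.
Singh vs Tanaka: Tanaka wins 25–10.
Singh vs Petrov: Petrov wins 29–6.
Varga vs Rossi: Varga wins 25–10.
Varga vs Tanaka: Tanaka wins 23–12.
Varga vs Petrov: Varga wins 25–10.
Rossi vs Tanaka: Tanaka wins 26–9.
Rossi vs Petrov: Petrov wins 25–10.
Tanaka vs Petrov: Petrov wins 19–16.
No candidate beats all others: Varga beats Petrov beats Tanaka beats Varga, a majority cycle.

None — there is no Condorcet winner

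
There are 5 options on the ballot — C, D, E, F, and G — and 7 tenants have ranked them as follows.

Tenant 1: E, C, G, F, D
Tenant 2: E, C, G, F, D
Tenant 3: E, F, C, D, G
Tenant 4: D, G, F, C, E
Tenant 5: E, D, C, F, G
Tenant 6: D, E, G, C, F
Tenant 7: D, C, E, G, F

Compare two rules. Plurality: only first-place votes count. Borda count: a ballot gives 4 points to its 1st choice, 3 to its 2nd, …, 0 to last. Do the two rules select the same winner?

Plurality first-place counts: C 0, D 3, E 4, F 0, G 0 → E.
Borda totals: C 15, D 16, E 21, F 8, G 10 → E.
The two rules agree on E.

Yes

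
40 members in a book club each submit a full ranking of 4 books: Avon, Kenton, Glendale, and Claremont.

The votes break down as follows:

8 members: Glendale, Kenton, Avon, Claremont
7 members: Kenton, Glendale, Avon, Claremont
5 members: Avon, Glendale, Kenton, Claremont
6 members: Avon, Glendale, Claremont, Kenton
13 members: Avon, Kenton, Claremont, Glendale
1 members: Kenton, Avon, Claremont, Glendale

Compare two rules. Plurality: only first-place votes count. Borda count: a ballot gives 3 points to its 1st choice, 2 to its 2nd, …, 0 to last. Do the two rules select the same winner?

Yes

Plurality first-place counts: Avon 24, Kenton 8, Glendale 8, Claremont 0 → Avon.
Borda totals: Avon 89, Kenton 71, Glendale 60, Claremont 20 → Avon.
The two rules agree on Avon.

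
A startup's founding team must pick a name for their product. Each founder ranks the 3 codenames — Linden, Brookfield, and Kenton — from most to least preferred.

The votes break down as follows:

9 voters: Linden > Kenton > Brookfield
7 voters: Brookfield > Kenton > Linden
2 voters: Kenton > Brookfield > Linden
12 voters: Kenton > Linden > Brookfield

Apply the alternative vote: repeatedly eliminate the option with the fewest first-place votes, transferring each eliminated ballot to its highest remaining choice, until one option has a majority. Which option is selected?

Round 1: Kenton 14, Linden 9, Brookfield 7. Brookfield has the fewest and is eliminated.
Round 2: Kenton 21, Linden 9. Kenton has a majority.

Kenton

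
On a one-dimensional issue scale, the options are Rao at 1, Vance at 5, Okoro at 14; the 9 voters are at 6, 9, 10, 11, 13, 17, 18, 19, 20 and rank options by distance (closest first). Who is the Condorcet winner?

Okoro

With single-peaked preferences on a line, the Condorcet winner is the candidate closest to the median voter.
The median voter (position 13) is closest to Okoro at 14.
Check: Okoro vs Vance — voters closer to Okoro: 7 of 9.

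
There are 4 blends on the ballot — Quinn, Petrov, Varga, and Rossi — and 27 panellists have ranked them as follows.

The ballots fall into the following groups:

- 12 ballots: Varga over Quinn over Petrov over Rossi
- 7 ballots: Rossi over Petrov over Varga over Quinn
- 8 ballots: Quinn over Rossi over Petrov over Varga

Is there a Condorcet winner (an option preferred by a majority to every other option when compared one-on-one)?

No

Head-to-head results (27 voters total):
Quinn vs Petrov: Quinn wins 20–7.
Quinn vs Varga: Varga wins 19–8.
Quinn vs Rossi: Quinn wins 20–7.
Petrov vs Varga: Petrov wins 15–12.
Petrov vs Rossi: Rossi wins 15–12.
Varga vs Rossi: Rossi wins 15–12.
No candidate beats all others: Quinn beats Petrov beats Varga beats Quinn, a majority cycle.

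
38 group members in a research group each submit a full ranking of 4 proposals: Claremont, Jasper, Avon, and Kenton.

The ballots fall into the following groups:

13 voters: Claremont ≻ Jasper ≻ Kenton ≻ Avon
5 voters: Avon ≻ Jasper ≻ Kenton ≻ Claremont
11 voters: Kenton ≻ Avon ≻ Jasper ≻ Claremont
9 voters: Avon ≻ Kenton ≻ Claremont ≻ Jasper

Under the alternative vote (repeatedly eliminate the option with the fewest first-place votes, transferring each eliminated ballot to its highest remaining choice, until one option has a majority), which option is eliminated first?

Jasper

Round 1: Avon 14, Claremont 13, Kenton 11, Jasper 0. Jasper has the fewest and is eliminated.
Round 2: Avon 14, Claremont 13, Kenton 11. Kenton has the fewest and is eliminated.
Round 3: Avon 25, Claremont 13. Avon has a majority.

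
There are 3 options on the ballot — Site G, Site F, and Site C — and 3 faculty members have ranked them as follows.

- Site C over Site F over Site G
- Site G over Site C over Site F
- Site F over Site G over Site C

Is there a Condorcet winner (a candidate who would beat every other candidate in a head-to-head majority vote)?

No

Head-to-head results (3 voters total):
Site G vs Site F: Site F wins 2–1.
Site G vs Site C: Site G wins 2–1.
Site F vs Site C: Site C wins 2–1.
No candidate beats all others: Site G beats Site C beats Site F beats Site G, a majority cycle.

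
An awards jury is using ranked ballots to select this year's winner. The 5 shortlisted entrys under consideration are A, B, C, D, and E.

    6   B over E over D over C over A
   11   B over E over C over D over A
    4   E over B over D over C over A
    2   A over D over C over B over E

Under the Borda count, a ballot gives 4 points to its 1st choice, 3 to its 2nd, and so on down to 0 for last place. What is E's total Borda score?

Borda scores:
  A: 6·0 + 11·0 + 4·0 + 2·4 = 8
  B: 6·4 + 11·4 + 4·3 + 2·1 = 82
  C: 6·1 + 11·2 + 4·1 + 2·2 = 36
  D: 6·2 + 11·1 + 4·2 + 2·3 = 37
  E: 6·3 + 11·3 + 4·4 + 2·0 = 67

67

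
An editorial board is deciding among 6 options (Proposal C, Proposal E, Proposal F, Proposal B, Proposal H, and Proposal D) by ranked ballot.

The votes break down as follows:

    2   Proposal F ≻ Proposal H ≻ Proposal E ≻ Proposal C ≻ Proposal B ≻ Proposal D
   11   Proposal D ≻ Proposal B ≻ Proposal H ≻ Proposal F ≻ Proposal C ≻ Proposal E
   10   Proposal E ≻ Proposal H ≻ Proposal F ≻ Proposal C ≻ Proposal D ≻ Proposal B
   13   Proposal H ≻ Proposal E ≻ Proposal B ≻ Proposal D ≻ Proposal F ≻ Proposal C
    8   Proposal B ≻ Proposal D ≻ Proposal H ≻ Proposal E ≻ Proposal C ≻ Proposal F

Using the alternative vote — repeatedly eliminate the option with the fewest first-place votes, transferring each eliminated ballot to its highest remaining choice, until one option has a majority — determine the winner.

Proposal H

Round 1: Proposal H 13, Proposal D 11, Proposal E 10, Proposal B 8, Proposal F 2, Proposal C 0. Proposal C has the fewest and is eliminated.
Round 2: Proposal H 13, Proposal D 11, Proposal E 10, Proposal B 8, Proposal F 2. Proposal F has the fewest and is eliminated.
Round 3: Proposal H 15, Proposal D 11, Proposal E 10, Proposal B 8. Proposal B has the fewest and is eliminated.
Round 4: Proposal D 19, Proposal H 15, Proposal E 10. Proposal E has the fewest and is eliminated.
Round 5: Proposal H 25, Proposal D 19. Proposal H has a majority.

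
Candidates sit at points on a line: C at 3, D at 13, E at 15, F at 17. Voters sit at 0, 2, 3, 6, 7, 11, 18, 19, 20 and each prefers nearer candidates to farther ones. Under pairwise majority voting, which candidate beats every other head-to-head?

With single-peaked preferences on a line, the Condorcet winner is the candidate closest to the median voter.
The median voter (position 7) is closest to C at 3.
Check: C vs D — voters closer to C: 5 of 9.

C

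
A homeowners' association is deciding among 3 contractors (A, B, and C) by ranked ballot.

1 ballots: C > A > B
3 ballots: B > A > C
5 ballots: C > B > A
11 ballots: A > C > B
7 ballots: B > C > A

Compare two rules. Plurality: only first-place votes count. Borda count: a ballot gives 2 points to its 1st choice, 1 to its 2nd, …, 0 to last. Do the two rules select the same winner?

Plurality first-place counts: A 11, B 10, C 6 → A.
Borda totals: A 26, B 25, C 30 → C.
The two rules disagree: plurality picks A, Borda picks C.

No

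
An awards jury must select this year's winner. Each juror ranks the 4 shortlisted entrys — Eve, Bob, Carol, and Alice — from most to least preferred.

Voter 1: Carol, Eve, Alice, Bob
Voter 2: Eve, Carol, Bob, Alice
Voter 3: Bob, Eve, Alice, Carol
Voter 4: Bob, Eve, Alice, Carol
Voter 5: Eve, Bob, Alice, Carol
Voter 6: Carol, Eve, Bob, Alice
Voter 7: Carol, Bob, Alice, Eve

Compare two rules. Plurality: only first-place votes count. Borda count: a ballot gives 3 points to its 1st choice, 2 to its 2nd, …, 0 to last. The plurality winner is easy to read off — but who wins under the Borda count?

Plurality first-place counts: Eve 2, Bob 2, Carol 3, Alice 0 → Carol.
Borda totals: Eve 14, Bob 12, Carol 11, Alice 5 → Eve.

Eve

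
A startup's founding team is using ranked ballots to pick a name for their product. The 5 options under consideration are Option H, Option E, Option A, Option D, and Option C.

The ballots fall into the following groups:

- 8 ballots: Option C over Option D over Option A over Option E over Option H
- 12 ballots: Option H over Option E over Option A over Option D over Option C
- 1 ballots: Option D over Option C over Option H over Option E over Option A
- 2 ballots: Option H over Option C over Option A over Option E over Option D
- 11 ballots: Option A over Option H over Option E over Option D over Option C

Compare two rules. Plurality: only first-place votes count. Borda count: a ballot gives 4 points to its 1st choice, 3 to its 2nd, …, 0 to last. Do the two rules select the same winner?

Yes

Plurality first-place counts: Option H 14, Option E 0, Option A 11, Option D 1, Option C 8 → Option H.
Borda totals: Option H 91, Option E 69, Option A 88, Option D 51, Option C 41 → Option H.
The two rules agree on Option H.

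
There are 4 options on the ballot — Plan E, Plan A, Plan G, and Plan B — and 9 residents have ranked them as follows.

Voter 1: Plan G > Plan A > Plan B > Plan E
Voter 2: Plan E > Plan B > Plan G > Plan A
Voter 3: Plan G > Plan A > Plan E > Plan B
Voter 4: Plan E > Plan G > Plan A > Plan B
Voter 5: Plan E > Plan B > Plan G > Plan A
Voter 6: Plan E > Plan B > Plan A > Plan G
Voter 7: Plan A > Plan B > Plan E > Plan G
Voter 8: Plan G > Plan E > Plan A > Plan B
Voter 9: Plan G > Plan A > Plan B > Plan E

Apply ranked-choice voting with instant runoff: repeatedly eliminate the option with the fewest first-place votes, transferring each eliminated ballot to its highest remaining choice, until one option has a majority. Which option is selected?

Round 1: Plan E 4, Plan G 4, Plan A 1, Plan B 0. Plan B has the fewest and is eliminated.
Round 2: Plan E 4, Plan G 4, Plan A 1. Plan A has the fewest and is eliminated.
Round 3: Plan E 5, Plan G 4. Plan E has a majority.

Plan E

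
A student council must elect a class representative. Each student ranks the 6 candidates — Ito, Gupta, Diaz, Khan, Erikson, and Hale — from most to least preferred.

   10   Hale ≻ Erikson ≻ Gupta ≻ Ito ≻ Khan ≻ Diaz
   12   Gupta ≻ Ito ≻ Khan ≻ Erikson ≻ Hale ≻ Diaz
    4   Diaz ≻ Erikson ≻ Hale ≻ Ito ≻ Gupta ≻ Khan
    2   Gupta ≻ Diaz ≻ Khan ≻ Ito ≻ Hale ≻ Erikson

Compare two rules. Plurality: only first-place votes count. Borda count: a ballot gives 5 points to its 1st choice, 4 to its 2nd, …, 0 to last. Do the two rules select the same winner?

Plurality first-place counts: Ito 0, Gupta 14, Diaz 4, Khan 0, Erikson 0, Hale 10 → Gupta.
Borda totals: Ito 80, Gupta 104, Diaz 28, Khan 52, Erikson 80, Hale 76 → Gupta.
The two rules agree on Gupta.

Yes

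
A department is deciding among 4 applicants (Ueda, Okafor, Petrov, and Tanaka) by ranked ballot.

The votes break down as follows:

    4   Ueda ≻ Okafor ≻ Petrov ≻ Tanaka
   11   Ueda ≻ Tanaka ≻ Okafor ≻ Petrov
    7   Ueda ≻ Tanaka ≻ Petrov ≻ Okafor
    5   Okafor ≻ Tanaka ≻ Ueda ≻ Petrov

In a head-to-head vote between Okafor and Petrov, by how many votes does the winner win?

13

Ballots ranking Okafor above Petrov: 4+11+5 = 20.
Ballots ranking Petrov above Okafor: 7.
Okafor wins 20–7, a margin of 13.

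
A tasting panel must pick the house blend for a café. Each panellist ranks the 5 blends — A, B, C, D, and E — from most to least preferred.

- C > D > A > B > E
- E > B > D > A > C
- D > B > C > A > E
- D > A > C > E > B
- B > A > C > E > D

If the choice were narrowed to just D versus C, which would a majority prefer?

Ballots ranking D above C: 3.
Ballots ranking C above D: 2.
D wins the head-to-head, 3–2.

D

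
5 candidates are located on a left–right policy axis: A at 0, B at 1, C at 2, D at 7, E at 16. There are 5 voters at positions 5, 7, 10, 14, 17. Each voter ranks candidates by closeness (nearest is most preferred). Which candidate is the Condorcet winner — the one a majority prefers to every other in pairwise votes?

D

With single-peaked preferences on a line, the Condorcet winner is the candidate closest to the median voter.
The median voter (position 10) is closest to D at 7.
Check: D vs E — voters closer to D: 3 of 5.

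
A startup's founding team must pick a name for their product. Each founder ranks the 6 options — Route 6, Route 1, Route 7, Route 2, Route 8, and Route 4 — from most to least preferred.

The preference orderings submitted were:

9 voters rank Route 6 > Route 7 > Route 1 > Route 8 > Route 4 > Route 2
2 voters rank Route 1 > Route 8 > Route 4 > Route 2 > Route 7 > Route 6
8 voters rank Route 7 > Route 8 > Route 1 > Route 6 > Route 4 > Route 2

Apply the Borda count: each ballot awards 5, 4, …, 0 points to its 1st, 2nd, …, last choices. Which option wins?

Route 7

Borda scores:
  Route 6: 9·5 + 2·0 + 8·2 = 61
  Route 1: 9·3 + 2·5 + 8·3 = 61
  Route 7: 9·4 + 2·1 + 8·5 = 78
  Route 2: 9·0 + 2·2 + 8·0 = 4
  Route 8: 9·2 + 2·4 + 8·4 = 58
  Route 4: 9·1 + 2·3 + 8·1 = 23
Route 7 has the highest total.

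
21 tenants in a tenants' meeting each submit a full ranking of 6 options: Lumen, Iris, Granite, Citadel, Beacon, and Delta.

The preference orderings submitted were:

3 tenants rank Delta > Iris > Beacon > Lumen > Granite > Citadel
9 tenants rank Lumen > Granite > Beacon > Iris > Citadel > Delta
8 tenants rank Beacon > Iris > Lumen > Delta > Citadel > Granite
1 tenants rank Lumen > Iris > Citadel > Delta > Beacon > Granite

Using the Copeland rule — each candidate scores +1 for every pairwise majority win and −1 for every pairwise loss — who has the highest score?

Pairwise results:
  Lumen vs Iris: Iris wins 11–10.
  Lumen vs Granite: Lumen wins 21–0.
  Lumen vs Citadel: Lumen wins 21–0.
  Lumen vs Beacon: Beacon wins 11–10.
  Lumen vs Delta: Lumen wins 18–3.
  Iris vs Granite: Iris wins 12–9.
  Iris vs Citadel: Iris wins 21–0.
  Iris vs Beacon: Beacon wins 17–4.
  Iris vs Delta: Iris wins 18–3.
  Granite vs Citadel: Granite wins 12–9.
  Granite vs Beacon: Beacon wins 12–9.
  Granite vs Delta: Delta wins 12–9.
  Citadel vs Beacon: Beacon wins 20–1.
  Citadel vs Delta: Delta wins 11–10.
  Beacon vs Delta: Beacon wins 17–4.
Copeland scores (wins − losses):
  Lumen: 3 − 2 = 1
  Iris: 4 − 1 = 3
  Granite: 1 − 4 = -3
  Citadel: 0 − 5 = -5
  Beacon: 5 − 0 = 5
  Delta: 2 − 3 = -1
Beacon has the best Copeland score.

Beacon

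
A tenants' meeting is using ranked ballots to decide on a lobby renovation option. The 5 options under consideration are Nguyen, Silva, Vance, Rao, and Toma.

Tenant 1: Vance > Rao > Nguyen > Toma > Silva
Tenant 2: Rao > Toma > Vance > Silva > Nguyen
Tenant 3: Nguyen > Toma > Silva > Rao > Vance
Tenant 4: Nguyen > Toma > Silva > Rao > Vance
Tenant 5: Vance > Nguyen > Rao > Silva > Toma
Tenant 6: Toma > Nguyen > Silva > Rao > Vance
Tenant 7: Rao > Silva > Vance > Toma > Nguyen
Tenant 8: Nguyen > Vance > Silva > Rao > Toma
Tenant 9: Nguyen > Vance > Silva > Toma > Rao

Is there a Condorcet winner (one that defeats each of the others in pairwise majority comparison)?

Yes

Head-to-head results (9 voters total):
Nguyen vs Silva: Nguyen wins 7–2.
Nguyen vs Vance: Nguyen wins 5–4.
Nguyen vs Rao: Nguyen wins 6–3.
Nguyen vs Toma: Nguyen wins 6–3.
Silva vs Vance: Vance wins 5–4.
Silva vs Rao: Silva wins 5–4.
Silva vs Toma: Toma wins 5–4.
Vance vs Rao: Rao wins 5–4.
Vance vs Toma: Vance wins 5–4.
Rao vs Toma: Rao wins 5–4.
Nguyen beats each rival — Silva (7–2), Vance (5–4), Rao (6–3), Toma (6–3) — so Nguyen is the Condorcet winner.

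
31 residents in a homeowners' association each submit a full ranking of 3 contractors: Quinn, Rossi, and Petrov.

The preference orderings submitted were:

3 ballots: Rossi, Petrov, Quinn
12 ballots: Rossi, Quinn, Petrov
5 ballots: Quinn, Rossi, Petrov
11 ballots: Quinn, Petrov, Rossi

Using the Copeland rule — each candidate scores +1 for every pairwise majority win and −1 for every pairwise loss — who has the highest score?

Pairwise results:
  Quinn vs Rossi: Quinn wins 16–15.
  Quinn vs Petrov: Quinn wins 28–3.
  Rossi vs Petrov: Rossi wins 20–11.
Copeland scores (wins − losses):
  Quinn: 2 − 0 = 2
  Rossi: 1 − 1 = 0
  Petrov: 0 − 2 = -2
Quinn has the best Copeland score.

Quinn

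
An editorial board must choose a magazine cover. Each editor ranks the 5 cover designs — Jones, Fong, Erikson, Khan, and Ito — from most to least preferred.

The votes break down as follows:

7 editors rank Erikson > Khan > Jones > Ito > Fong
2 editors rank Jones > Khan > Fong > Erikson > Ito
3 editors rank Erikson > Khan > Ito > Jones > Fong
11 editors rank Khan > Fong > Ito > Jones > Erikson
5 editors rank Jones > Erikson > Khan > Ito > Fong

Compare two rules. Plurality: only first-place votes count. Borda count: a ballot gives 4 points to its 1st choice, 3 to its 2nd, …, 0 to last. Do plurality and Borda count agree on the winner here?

Plurality first-place counts: Jones 7, Fong 0, Erikson 10, Khan 11, Ito 0 → Khan.
Borda totals: Jones 56, Fong 37, Erikson 57, Khan 90, Ito 40 → Khan.
The two rules agree on Khan.

Yes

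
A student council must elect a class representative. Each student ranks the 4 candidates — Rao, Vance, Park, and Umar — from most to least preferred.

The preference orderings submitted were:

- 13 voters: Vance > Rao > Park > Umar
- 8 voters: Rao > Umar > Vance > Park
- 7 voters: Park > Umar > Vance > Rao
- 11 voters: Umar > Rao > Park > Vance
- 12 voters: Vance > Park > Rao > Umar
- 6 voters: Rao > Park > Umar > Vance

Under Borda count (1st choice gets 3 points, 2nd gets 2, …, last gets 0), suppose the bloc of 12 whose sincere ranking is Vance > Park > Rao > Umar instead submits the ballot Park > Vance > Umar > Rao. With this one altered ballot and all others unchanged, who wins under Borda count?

Park

Borda totals with the altered ballot: Rao 90, Vance 78, Park 93, Umar 81.
The switch changes the winner from Rao to Park.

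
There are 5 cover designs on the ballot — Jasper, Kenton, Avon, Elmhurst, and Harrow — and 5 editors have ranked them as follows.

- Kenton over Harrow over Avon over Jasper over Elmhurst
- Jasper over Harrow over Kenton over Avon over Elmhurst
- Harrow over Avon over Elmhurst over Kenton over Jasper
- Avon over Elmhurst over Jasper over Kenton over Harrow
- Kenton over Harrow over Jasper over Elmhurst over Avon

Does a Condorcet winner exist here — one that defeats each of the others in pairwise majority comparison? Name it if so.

Head-to-head results (5 voters total):
Jasper vs Kenton: Kenton wins 3–2.
Jasper vs Avon: Avon wins 3–2.
Jasper vs Elmhurst: Jasper wins 3–2.
Jasper vs Harrow: Harrow wins 3–2.
Kenton vs Avon: Kenton wins 3–2.
Kenton vs Elmhurst: Kenton wins 3–2.
Kenton vs Harrow: Kenton wins 3–2.
Avon vs Elmhurst: Avon wins 4–1.
Avon vs Harrow: Harrow wins 4–1.
Elmhurst vs Harrow: Harrow wins 4–1.
Kenton beats each rival — Jasper (3–2), Avon (3–2), Elmhurst (3–2), Harrow (3–2) — so Kenton is the Condorcet winner.

Kenton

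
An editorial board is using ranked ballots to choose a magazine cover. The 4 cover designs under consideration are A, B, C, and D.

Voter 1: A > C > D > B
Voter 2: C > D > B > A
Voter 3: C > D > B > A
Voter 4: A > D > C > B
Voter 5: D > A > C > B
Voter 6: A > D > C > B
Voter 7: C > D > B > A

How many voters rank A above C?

Ballots ranking A above C: 4.
Ballots ranking C above A: 3.
So 4 of 7 voters prefer A to C.

4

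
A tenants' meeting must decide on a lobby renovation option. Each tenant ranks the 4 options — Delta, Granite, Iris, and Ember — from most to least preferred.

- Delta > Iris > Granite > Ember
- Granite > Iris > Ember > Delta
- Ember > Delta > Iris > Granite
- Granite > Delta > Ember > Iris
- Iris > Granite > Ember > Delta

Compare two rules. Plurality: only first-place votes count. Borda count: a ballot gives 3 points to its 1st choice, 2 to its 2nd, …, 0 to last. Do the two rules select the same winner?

Plurality first-place counts: Delta 1, Granite 2, Iris 1, Ember 1 → Granite.
Borda totals: Delta 7, Granite 9, Iris 8, Ember 6 → Granite.
The two rules agree on Granite.

Yes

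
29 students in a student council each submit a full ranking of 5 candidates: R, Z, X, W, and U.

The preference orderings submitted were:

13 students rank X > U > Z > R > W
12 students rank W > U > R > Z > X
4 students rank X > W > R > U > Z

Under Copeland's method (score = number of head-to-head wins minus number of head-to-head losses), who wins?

Pairwise results:
  R vs Z: R wins 16–13.
  R vs X: X wins 17–12.
  R vs W: W wins 16–13.
  R vs U: U wins 25–4.
  Z vs X: X wins 17–12.
  Z vs W: W wins 16–13.
  Z vs U: U wins 29–0.
  X vs W: X wins 17–12.
  X vs U: X wins 17–12.
  W vs U: W wins 16–13.
Copeland scores (wins − losses):
  R: 1 − 3 = -2
  Z: 0 − 4 = -4
  X: 4 − 0 = 4
  W: 3 − 1 = 2
  U: 2 − 2 = 0
X has the best Copeland score.

X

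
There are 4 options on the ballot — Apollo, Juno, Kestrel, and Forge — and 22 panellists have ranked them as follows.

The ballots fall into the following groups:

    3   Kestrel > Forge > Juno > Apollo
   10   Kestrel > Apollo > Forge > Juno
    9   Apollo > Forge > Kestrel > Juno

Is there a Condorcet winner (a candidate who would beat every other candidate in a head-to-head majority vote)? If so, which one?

Kestrel

Head-to-head results (22 voters total):
Apollo vs Juno: Apollo wins 19–3.
Apollo vs Kestrel: Kestrel wins 13–9.
Apollo vs Forge: Apollo wins 19–3.
Juno vs Kestrel: Kestrel wins 22–0.
Juno vs Forge: Forge wins 22–0.
Kestrel vs Forge: Kestrel wins 13–9.
Kestrel beats each rival — Apollo (13–9), Juno (22–0), Forge (13–9) — so Kestrel is the Condorcet winner.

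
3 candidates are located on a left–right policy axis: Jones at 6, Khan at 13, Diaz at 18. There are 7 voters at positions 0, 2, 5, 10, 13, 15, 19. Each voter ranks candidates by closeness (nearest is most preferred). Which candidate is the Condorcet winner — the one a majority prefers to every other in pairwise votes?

With single-peaked preferences on a line, the Condorcet winner is the candidate closest to the median voter.
The median voter (position 10) is closest to Khan at 13.
Check: Khan vs Diaz — voters closer to Khan: 6 of 7.

Khan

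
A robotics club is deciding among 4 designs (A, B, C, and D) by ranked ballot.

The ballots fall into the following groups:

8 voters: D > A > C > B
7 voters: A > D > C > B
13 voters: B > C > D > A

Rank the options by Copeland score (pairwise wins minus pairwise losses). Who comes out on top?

Pairwise results:
  A vs B: A wins 15–13.
  A vs C: A wins 15–13.
  A vs D: D wins 21–7.
  B vs C: C wins 15–13.
  B vs D: D wins 15–13.
  C vs D: D wins 15–13.
Copeland scores (wins − losses):
  A: 2 − 1 = 1
  B: 0 − 3 = -3
  C: 1 − 2 = -1
  D: 3 − 0 = 3
D has the best Copeland score.

D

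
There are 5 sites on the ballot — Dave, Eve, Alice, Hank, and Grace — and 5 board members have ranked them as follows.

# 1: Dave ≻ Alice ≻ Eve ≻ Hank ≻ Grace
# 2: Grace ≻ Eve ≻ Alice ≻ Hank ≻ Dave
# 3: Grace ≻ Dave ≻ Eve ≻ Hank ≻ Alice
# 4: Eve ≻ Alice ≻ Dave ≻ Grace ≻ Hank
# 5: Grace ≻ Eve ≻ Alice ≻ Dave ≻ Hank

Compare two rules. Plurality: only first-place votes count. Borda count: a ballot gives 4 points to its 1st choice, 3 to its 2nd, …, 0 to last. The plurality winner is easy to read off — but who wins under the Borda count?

Eve

Plurality first-place counts: Dave 1, Eve 1, Alice 0, Hank 0, Grace 3 → Grace.
Borda totals: Dave 10, Eve 14, Alice 10, Hank 3, Grace 13 → Eve.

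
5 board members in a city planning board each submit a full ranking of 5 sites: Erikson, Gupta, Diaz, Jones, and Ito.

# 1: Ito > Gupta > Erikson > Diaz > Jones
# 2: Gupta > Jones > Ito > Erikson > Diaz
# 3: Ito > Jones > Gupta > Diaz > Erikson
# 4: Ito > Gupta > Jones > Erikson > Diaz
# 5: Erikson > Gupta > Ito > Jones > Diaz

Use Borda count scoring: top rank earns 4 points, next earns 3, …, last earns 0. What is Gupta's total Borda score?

Borda scores:
  Erikson: 2 + 1 + 0 + 1 + 4 = 8
  Gupta: 3 + 4 + 2 + 3 + 3 = 15
  Diaz: 1 + 0 + 1 + 0 + 0 = 2
  Jones: 0 + 3 + 3 + 2 + 1 = 9
  Ito: 4 + 2 + 4 + 4 + 2 = 16

15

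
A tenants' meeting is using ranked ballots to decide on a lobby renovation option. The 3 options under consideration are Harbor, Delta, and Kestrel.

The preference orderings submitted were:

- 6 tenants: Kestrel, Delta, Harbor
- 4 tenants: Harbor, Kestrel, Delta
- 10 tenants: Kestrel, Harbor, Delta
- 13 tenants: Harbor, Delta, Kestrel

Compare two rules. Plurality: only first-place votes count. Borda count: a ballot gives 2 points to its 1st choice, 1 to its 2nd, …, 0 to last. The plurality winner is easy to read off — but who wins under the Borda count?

Plurality first-place counts: Harbor 17, Delta 0, Kestrel 16 → Harbor.
Borda totals: Harbor 44, Delta 19, Kestrel 36 → Harbor.

Harbor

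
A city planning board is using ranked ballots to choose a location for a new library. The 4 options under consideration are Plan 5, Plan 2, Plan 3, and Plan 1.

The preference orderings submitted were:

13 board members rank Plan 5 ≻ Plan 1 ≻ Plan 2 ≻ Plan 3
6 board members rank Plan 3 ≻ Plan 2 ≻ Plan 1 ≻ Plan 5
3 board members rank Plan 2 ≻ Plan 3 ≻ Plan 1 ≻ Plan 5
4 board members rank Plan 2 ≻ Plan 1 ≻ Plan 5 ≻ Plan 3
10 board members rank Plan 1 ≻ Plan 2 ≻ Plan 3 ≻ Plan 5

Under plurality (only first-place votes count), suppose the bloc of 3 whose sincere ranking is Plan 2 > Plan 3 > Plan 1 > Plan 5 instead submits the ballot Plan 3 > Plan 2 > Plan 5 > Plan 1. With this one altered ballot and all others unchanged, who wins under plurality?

First-place totals with the altered ballot: Plan 5 13, Plan 2 4, Plan 3 9, Plan 1 10.
The winner is unchanged: still Plan 5.

Plan 5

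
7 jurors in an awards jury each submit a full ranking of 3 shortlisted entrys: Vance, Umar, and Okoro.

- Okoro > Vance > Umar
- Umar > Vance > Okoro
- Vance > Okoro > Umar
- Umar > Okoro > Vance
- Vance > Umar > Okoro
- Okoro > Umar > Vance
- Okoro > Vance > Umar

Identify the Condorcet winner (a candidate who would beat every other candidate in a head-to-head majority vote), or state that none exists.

Okoro

Head-to-head results (7 voters total):
Vance vs Umar: Vance wins 4–3.
Vance vs Okoro: Okoro wins 4–3.
Umar vs Okoro: Okoro wins 4–3.
Okoro beats each rival — Vance (4–3), Umar (4–3) — so Okoro is the Condorcet winner.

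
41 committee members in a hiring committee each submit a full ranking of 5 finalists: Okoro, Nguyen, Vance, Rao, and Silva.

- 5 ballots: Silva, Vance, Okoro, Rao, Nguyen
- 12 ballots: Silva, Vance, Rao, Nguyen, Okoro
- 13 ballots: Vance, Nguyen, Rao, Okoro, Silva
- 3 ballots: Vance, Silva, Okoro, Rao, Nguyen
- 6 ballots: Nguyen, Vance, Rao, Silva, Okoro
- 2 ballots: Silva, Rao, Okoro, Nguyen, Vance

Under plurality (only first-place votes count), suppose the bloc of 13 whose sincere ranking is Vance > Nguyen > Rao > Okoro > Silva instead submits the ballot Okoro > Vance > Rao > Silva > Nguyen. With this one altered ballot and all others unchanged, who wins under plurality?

First-place totals with the altered ballot: Okoro 13, Nguyen 6, Vance 3, Rao 0, Silva 19.
The winner is unchanged: still Silva.

Silva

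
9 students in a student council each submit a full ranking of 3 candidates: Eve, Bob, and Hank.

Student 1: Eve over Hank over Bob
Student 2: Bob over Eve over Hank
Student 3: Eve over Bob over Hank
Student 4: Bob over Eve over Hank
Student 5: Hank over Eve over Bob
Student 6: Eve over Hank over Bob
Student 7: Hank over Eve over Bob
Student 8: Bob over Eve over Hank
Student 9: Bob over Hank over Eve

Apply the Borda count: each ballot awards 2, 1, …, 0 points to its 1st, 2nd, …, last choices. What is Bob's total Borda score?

9

Borda scores:
  Eve: 2 + 1 + 2 + 1 + 1 + 2 + 1 + 1 + 0 = 11
  Bob: 0 + 2 + 1 + 2 + 0 + 0 + 0 + 2 + 2 = 9
  Hank: 1 + 0 + 0 + 0 + 2 + 1 + 2 + 0 + 1 = 7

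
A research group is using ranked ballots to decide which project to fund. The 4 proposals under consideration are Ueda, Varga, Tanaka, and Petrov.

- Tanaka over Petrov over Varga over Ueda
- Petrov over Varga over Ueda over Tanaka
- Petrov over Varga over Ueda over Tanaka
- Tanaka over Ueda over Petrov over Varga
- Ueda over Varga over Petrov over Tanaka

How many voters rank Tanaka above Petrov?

Ballots ranking Tanaka above Petrov: 2.
Ballots ranking Petrov above Tanaka: 3.
So 2 of 5 voters prefer Tanaka to Petrov.

2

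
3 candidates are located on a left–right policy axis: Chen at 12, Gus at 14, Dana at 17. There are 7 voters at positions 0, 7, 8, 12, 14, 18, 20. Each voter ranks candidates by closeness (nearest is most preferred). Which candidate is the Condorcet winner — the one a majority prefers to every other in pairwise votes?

Chen

With single-peaked preferences on a line, the Condorcet winner is the candidate closest to the median voter.
The median voter (position 12) is closest to Chen at 12.
Check: Chen vs Dana — voters closer to Chen: 5 of 7.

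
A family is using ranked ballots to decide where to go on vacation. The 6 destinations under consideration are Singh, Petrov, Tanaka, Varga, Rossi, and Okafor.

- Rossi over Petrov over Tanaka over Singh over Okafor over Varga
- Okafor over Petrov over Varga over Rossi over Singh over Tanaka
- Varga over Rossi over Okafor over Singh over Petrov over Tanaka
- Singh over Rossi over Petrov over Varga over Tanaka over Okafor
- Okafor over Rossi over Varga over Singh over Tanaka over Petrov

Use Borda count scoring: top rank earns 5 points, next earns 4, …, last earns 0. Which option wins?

Borda scores:
  Singh: 2 + 1 + 2 + 5 + 2 = 12
  Petrov: 4 + 4 + 1 + 3 + 0 = 12
  Tanaka: 3 + 0 + 0 + 1 + 1 = 5
  Varga: 0 + 3 + 5 + 2 + 3 = 13
  Rossi: 5 + 2 + 4 + 4 + 4 = 19
  Okafor: 1 + 5 + 3 + 0 + 5 = 14
Rossi has the highest total.

Rossi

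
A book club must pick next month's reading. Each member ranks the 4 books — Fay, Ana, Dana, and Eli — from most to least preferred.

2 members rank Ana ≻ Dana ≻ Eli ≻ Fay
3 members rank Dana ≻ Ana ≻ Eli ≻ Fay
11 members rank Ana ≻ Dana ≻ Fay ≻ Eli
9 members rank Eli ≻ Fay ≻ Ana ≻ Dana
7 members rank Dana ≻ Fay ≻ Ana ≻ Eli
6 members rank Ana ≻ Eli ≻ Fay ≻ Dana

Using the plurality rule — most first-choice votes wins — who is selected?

First-place vote totals:
  Fay: 0
  Ana: 19
  Dana: 10
  Eli: 9
Ana has the most first-place votes.

Ana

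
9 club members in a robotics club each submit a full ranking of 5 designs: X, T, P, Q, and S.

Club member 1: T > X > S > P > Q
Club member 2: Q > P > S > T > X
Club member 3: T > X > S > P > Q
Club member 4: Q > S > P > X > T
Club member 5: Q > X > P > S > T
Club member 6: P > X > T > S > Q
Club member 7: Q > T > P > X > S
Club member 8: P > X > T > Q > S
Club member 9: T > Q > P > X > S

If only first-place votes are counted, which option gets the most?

Q

First-place vote totals:
  X: 0
  T: 3
  P: 2
  Q: 4
  S: 0
Q has the most first-place votes.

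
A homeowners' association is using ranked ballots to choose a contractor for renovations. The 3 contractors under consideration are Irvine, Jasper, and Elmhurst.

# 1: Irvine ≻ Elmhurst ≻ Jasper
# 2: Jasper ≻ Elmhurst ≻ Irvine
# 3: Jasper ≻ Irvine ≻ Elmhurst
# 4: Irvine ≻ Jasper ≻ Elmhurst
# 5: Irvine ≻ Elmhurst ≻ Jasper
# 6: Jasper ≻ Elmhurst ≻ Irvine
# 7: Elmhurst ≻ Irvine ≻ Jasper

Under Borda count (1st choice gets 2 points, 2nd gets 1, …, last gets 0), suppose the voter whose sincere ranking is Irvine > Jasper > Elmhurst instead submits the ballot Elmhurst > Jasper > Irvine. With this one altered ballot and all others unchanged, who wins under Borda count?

Elmhurst

Borda totals with the altered ballot: Irvine 6, Jasper 7, Elmhurst 8.
The switch changes the winner from Irvine to Elmhurst.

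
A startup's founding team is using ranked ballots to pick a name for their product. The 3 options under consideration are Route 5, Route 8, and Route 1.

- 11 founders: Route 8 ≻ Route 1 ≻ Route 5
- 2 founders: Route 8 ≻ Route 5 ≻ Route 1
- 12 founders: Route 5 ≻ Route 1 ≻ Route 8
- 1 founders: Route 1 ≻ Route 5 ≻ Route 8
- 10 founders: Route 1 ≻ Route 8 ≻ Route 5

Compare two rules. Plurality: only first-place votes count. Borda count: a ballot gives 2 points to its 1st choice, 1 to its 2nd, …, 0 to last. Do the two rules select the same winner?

Plurality first-place counts: Route 5 12, Route 8 13, Route 1 11 → Route 8.
Borda totals: Route 5 27, Route 8 36, Route 1 45 → Route 1.
The two rules disagree: plurality picks Route 8, Borda picks Route 1.

No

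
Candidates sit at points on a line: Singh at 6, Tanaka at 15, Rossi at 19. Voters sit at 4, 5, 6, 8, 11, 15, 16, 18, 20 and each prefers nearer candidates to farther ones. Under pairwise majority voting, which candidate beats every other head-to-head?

Tanaka

With single-peaked preferences on a line, the Condorcet winner is the candidate closest to the median voter.
The median voter (position 11) is closest to Tanaka at 15.
Check: Tanaka vs Singh — voters closer to Tanaka: 5 of 9.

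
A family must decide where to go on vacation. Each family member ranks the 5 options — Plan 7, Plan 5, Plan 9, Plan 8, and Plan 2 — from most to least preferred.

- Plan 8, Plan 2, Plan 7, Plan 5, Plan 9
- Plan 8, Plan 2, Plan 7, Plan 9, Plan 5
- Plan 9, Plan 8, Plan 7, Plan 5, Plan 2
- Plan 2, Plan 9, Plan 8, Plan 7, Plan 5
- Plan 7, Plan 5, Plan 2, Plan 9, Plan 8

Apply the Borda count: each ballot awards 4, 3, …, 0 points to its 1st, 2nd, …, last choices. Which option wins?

Plan 8

Borda scores:
  Plan 7: 2 + 2 + 2 + 1 + 4 = 11
  Plan 5: 1 + 0 + 1 + 0 + 3 = 5
  Plan 9: 0 + 1 + 4 + 3 + 1 = 9
  Plan 8: 4 + 4 + 3 + 2 + 0 = 13
  Plan 2: 3 + 3 + 0 + 4 + 2 = 12
Plan 8 has the highest total.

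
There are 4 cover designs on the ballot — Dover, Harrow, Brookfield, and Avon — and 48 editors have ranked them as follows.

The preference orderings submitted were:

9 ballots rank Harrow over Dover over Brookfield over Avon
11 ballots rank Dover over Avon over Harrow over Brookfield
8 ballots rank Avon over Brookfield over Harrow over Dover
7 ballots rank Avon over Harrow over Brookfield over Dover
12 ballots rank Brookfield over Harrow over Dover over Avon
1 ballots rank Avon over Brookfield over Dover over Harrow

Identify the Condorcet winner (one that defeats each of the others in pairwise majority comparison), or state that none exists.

There is no Condorcet winner

Head-to-head results (48 voters total):
Dover vs Harrow: Harrow wins 36–12.
Dover vs Brookfield: Brookfield wins 28–20.
Dover vs Avon: Dover wins 32–16.
Harrow vs Brookfield: Harrow wins 27–21.
Harrow vs Avon: Avon wins 27–21.
Brookfield vs Avon: Avon wins 27–21.
No candidate beats all others: Dover beats Avon beats Harrow beats Dover, a majority cycle.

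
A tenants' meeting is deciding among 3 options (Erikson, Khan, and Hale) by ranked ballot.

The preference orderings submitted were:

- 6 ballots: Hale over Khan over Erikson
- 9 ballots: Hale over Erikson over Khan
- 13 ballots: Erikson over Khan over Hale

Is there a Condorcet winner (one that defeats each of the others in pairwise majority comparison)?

Head-to-head results (28 voters total):
Erikson vs Khan: Erikson wins 22–6.
Erikson vs Hale: Hale wins 15–13.
Khan vs Hale: Hale wins 15–13.
Hale beats each rival — Erikson (15–13), Khan (15–13) — so Hale is the Condorcet winner.

Yes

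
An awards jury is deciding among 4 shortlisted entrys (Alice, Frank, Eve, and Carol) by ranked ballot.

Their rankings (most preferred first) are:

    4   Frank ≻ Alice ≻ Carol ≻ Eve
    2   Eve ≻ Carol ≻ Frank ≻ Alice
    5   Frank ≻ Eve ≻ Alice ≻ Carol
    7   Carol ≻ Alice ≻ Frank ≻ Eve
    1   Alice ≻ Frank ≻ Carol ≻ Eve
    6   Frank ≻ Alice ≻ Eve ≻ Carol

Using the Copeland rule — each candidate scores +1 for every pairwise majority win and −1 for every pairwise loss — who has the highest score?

Frank

Pairwise results:
  Alice vs Frank: Frank wins 17–8.
  Alice vs Eve: Alice wins 18–7.
  Alice vs Carol: Alice wins 16–9.
  Frank vs Eve: Frank wins 23–2.
  Frank vs Carol: Frank wins 16–9.
  Eve vs Carol: Eve wins 13–12.
Copeland scores (wins − losses):
  Alice: 2 − 1 = 1
  Frank: 3 − 0 = 3
  Eve: 1 − 2 = -1
  Carol: 0 − 3 = -3
Frank has the best Copeland score.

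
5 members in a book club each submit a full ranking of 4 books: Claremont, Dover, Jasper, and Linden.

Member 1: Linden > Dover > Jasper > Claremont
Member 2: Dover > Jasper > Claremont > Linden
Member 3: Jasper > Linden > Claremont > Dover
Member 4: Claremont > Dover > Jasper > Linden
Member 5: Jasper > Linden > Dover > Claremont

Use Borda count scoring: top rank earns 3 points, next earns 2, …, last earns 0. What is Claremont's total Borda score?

5

Borda scores:
  Claremont: 0 + 1 + 1 + 3 + 0 = 5
  Dover: 2 + 3 + 0 + 2 + 1 = 8
  Jasper: 1 + 2 + 3 + 1 + 3 = 10
  Linden: 3 + 0 + 2 + 0 + 2 = 7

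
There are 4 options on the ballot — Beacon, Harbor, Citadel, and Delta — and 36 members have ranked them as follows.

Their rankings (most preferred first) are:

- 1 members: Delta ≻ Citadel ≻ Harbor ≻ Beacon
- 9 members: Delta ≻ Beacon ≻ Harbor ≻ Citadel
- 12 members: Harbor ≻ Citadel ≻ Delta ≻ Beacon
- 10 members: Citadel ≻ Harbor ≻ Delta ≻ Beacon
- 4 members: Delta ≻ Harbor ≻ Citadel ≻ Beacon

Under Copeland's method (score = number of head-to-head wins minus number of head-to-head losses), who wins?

Harbor

Pairwise results:
  Beacon vs Harbor: Harbor wins 27–9.
  Beacon vs Citadel: Citadel wins 27–9.
  Beacon vs Delta: Delta wins 36–0.
  Harbor vs Citadel: Harbor wins 25–11.
  Harbor vs Delta: Harbor wins 22–14.
  Citadel vs Delta: Citadel wins 22–14.
Copeland scores (wins − losses):
  Beacon: 0 − 3 = -3
  Harbor: 3 − 0 = 3
  Citadel: 2 − 1 = 1
  Delta: 1 − 2 = -1
Harbor has the best Copeland score.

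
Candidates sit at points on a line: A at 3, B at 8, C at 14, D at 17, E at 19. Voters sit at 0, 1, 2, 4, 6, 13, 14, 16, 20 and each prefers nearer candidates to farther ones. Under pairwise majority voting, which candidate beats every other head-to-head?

B

With single-peaked preferences on a line, the Condorcet winner is the candidate closest to the median voter.
The median voter (position 6) is closest to B at 8.
Check: B vs C — voters closer to B: 5 of 9.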